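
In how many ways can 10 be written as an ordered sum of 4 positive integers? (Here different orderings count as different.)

84

Equivalently, choose which 3 of the 9 gaps become plus signs: C(9,3) = 84.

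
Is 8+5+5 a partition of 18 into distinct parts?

The parts sum to 18, and the condition 'all summands are distinct' is violated.

No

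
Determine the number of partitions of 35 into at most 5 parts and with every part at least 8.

30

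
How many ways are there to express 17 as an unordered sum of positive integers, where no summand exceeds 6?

Systematic enumeration (by largest part, then next-largest, …) yields 163.

163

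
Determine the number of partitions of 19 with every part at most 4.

Direct enumeration gives 94 partitions.

94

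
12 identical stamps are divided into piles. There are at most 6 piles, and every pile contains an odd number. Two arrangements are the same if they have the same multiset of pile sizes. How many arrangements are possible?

Enumerating:
1, 11
3, 9
1, 1, 1, 9
5, 7
1, 1, 3, 7
1, 1, 1, 1, 1, 7
1, 1, 5, 5
1, 3, 3, 5
1, 1, 1, 1, 3, 5
3, 3, 3, 3
1, 1, 1, 3, 3, 3
That's 11 in total.

11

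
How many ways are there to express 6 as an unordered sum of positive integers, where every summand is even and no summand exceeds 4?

2

Enumerating:
4, 2
2, 2, 2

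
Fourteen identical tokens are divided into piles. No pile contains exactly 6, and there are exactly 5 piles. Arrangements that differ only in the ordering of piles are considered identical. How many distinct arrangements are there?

18

Listing the qualifying partitions of 14:
10+1+1+1+1
9+2+1+1+1
8+3+1+1+1
8+2+2+1+1
7+4+1+1+1
7+3+2+1+1
7+2+2+2+1
5+5+2+1+1
5+4+3+1+1
5+4+2+2+1
5+3+3+2+1
5+3+2+2+2
4+4+4+1+1
4+4+3+2+1
4+4+2+2+2
4+3+3+3+1
4+3+3+2+2
3+3+3+3+2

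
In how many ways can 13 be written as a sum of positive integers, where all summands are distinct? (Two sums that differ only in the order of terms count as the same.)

They are:
13
1, 12
2, 11
3, 10
1, 2, 10
4, 9
1, 3, 9
5, 8
1, 4, 8
2, 3, 8
6, 7
1, 5, 7
2, 4, 7
1, 2, 3, 7
2, 5, 6
3, 4, 6
1, 2, 4, 6
1, 3, 4, 5

18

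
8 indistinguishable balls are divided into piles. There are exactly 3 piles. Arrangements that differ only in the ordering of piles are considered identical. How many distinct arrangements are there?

They are:
1, 1, 6
1, 2, 5
1, 3, 4
2, 2, 4
2, 3, 3

5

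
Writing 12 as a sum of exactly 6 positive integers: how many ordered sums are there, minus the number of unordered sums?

451

Compositions: C(11,5) = 462.
Unordered (partitions into 6 parts): 11.
Difference: 462 − 11 = 451.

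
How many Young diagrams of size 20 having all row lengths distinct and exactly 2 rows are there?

9

They are:
19, 1
18, 2
17, 3
16, 4
15, 5
14, 6
13, 7
12, 8
11, 9
Counting gives 9.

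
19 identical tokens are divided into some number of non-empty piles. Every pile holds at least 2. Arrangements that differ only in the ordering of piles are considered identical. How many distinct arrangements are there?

105

Direct enumeration gives 105 partitions.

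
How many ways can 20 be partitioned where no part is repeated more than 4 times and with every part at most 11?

A full systematic count gives 349.

349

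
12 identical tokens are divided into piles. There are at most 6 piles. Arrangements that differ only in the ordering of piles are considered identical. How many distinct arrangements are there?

There are too many to list fully; the first 12 (by largest part) are:
12
1,11
2,10
1,1,10
3,9
1,2,9
1,1,1,9
4,8
1,3,8
2,2,8
1,1,2,8
1,1,1,1,8
…and 46 more, for 58 total.

58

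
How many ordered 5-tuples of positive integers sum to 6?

5

A composition of 6 into 5 positive parts is chosen by placing 4 dividers among the 5 gaps between 6 units: C(5,4) = 5.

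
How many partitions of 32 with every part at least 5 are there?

95

A full systematic count gives 95.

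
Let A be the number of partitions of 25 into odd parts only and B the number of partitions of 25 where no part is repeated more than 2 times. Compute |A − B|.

Partitions of 25 into odd parts only: 142.
Partitions of 25 where no part is repeated more than 2 times: 513.
|142 − 513| = 371.

371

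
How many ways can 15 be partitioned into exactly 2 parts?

Listing the qualifying partitions of 15:
14+1
13+2
12+3
11+4
10+5
9+6
8+7
That's 7 in total.

7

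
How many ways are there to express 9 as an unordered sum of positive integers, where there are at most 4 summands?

18

Enumerating:
9
8, 1
7, 2
7, 1, 1
6, 3
6, 2, 1
6, 1, 1, 1
5, 4
5, 3, 1
5, 2, 2
5, 2, 1, 1
4, 4, 1
4, 3, 2
4, 3, 1, 1
4, 2, 2, 1
3, 3, 3
3, 3, 2, 1
3, 2, 2, 2
Counting gives 18.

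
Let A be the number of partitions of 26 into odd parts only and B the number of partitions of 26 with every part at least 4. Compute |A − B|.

Partitions of 26 into odd parts only: 165.
Partitions of 26 with every part at least 4: 70.
|165 − 70| = 95.

95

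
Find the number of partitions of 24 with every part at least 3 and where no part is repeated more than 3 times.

96

Systematic enumeration (by largest part, then next-largest, …) yields 96.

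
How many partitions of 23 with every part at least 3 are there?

88

Systematic enumeration (by largest part, then next-largest, …) yields 88.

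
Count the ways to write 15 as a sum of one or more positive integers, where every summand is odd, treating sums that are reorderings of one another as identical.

27

A partial list (first 12 by largest part):
15
13,1,1
11,3,1
11,1,1,1,1
9,5,1
9,3,3
9,3,1,1,1
9,1,1,1,1,1,1
7,7,1
7,5,3
7,5,1,1,1
7,3,3,1,1
…and 15 more, for 27 total.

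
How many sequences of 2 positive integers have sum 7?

A composition of 7 into 2 positive parts is chosen by placing 1 dividers among the 6 gaps between 7 units: C(6,1) = 6.

6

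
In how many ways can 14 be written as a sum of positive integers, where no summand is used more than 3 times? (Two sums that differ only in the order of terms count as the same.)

82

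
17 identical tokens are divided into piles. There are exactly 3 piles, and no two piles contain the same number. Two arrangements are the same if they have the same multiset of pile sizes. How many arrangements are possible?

They are:
14,2,1
13,3,1
12,4,1
12,3,2
11,5,1
11,4,2
10,6,1
10,5,2
10,4,3
9,7,1
9,6,2
9,5,3
8,7,2
8,6,3
8,5,4
7,6,4

16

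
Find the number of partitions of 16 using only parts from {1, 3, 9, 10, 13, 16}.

They are:
16
3 + 13
1 + 1 + 1 + 13
3 + 3 + 10
1 + 1 + 1 + 3 + 10
1 + 1 + 1 + 1 + 1 + 1 + 10
1 + 3 + 3 + 9
1 + 1 + 1 + 1 + 3 + 9
1 + 1 + 1 + 1 + 1 + 1 + 1 + 9
1 + 3 + 3 + 3 + 3 + 3
1 + 1 + 1 + 1 + 3 + 3 + 3 + 3
1 + 1 + 1 + 1 + 1 + 1 + 1 + 3 + 3 + 3
1 + 1 + 1 + 1 + 1 + 1 + 1 + 1 + 1 + 1 + 3 + 3
1 + 1 + 1 + 1 + 1 + 1 + 1 + 1 + 1 + 1 + 1 + 1 + 1 + 3
1 + 1 + 1 + 1 + 1 + 1 + 1 + 1 + 1 + 1 + 1 + 1 + 1 + 1 + 1 + 1

15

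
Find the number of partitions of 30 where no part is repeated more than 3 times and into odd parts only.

Counting exhaustively, 100 partitions satisfy the conditions.

100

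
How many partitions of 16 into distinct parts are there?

32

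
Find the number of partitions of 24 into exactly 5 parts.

164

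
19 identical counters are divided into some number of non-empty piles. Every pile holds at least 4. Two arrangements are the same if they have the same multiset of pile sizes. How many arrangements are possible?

18

The partitions of 19 that satisfy the conditions:
19
15,4
14,5
13,6
12,7
11,8
11,4,4
10,9
10,5,4
9,6,4
9,5,5
8,7,4
8,6,5
7,7,5
7,6,6
7,4,4,4
6,5,4,4
5,5,5,4
Counting gives 18.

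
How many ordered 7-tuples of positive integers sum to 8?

7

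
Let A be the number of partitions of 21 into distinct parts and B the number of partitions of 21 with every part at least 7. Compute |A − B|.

Partitions of 21 into distinct parts: 76.
Partitions of 21 with every part at least 7: 6.
|76 − 6| = 70.

70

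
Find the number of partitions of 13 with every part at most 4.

There are too many to list fully; the first 12 (by largest part) are:
1+4+4+4
2+3+4+4
1+1+3+4+4
1+2+2+4+4
1+1+1+2+4+4
1+1+1+1+1+4+4
3+3+3+4
1+2+3+3+4
1+1+1+3+3+4
2+2+2+3+4
1+1+2+2+3+4
1+1+1+1+2+3+4
…and 27 more, for 39 total.

39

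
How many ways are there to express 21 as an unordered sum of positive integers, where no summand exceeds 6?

331

There are 331 such partitions.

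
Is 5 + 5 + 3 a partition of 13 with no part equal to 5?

The parts sum to 13, and the condition 'no summand equals 5' is violated.

No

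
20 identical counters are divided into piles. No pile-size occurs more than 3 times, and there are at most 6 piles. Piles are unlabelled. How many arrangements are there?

Enumerating by decreasing first part gives 257 partitions in all.

257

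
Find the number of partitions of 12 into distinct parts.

The partitions of 12 that satisfy the conditions:
12
11+1
10+2
9+3
9+2+1
8+4
8+3+1
7+5
7+4+1
7+3+2
6+5+1
6+4+2
6+3+2+1
5+4+3
5+4+2+1
Counting gives 15.

15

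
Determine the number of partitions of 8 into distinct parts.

6

Enumerating:
8
7+1
6+2
5+3
5+2+1
4+3+1
That's 6 in total.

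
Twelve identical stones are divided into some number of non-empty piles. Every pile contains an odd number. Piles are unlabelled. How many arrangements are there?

15

They are:
11,1
9,3
9,1,1,1
7,5
7,3,1,1
7,1,1,1,1,1
5,5,1,1
5,3,3,1
5,3,1,1,1,1
5,1,1,1,1,1,1,1
3,3,3,3
3,3,3,1,1,1
3,3,1,1,1,1,1,1
3,1,1,1,1,1,1,1,1,1
1,1,1,1,1,1,1,1,1,1,1,1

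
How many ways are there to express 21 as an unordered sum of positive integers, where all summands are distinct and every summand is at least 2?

41

A partial list (first 12 by largest part):
21
19 + 2
18 + 3
17 + 4
16 + 5
16 + 3 + 2
15 + 6
15 + 4 + 2
14 + 7
14 + 5 + 2
14 + 4 + 3
13 + 8
…and 29 more, for 41 total.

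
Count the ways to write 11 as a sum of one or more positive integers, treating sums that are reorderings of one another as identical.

A partial list (first 12 by largest part):
11
1,10
2,9
1,1,9
3,8
1,2,8
1,1,1,8
4,7
1,3,7
2,2,7
1,1,2,7
1,1,1,1,7
…and 44 more, for 56 total.

56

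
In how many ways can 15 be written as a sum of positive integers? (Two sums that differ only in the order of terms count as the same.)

176

Direct enumeration gives 176 partitions.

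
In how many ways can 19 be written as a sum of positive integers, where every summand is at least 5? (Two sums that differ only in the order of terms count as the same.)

The partitions of 19 that satisfy the conditions:
19
14, 5
13, 6
12, 7
11, 8
10, 9
9, 5, 5
8, 6, 5
7, 7, 5
7, 6, 6

10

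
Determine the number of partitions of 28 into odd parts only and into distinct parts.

16

The partitions of 28 that satisfy the conditions:
27+1
25+3
23+5
21+7
19+9
19+5+3+1
17+11
17+7+3+1
15+13
15+9+3+1
15+7+5+1
13+11+3+1
13+9+5+1
13+7+5+3
11+9+7+1
11+9+5+3
That's 16 in total.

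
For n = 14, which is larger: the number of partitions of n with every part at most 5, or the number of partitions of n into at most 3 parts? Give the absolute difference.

46

Partitions of 14 with every part at most 5: 70.
Partitions of 14 into at most 3 parts: 24.
|70 − 24| = 46.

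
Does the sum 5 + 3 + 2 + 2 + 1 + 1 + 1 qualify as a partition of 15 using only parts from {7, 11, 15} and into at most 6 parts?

No

The parts sum to 15, and the condition 'each summand belongs to {7, 11, 15}' is violated.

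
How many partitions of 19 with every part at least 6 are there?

6

The partitions of 19 that satisfy the conditions:
19
13 + 6
12 + 7
11 + 8
10 + 9
7 + 6 + 6
Counting gives 6.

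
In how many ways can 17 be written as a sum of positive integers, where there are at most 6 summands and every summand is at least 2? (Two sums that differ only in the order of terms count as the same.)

62

A partial list (first 12 by largest part):
17
15,2
14,3
13,4
13,2,2
12,5
12,3,2
11,6
11,4,2
11,3,3
11,2,2,2
10,7
…and 50 more, for 62 total.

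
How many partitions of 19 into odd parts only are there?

54

A partial list (first 12 by largest part):
19
17 + 1 + 1
15 + 3 + 1
15 + 1 + 1 + 1 + 1
13 + 5 + 1
13 + 3 + 3
13 + 3 + 1 + 1 + 1
13 + 1 + 1 + 1 + 1 + 1 + 1
11 + 7 + 1
11 + 5 + 3
11 + 5 + 1 + 1 + 1
11 + 3 + 3 + 1 + 1
…and 42 more, for 54 total.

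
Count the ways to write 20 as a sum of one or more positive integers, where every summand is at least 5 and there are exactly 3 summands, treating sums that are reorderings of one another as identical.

Enumerating:
10 + 5 + 5
9 + 6 + 5
8 + 7 + 5
8 + 6 + 6
7 + 7 + 6

5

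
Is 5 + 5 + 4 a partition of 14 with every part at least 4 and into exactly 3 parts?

Yes

The parts sum to 14, and the condition 'every summand is at least 4' holds; the condition 'there are exactly 3 summands' holds.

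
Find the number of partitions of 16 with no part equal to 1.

There are too many to list fully; the first 12 (by largest part) are:
16
2, 14
3, 13
4, 12
2, 2, 12
5, 11
2, 3, 11
6, 10
2, 4, 10
3, 3, 10
2, 2, 2, 10
7, 9
…and 43 more, for 55 total.

55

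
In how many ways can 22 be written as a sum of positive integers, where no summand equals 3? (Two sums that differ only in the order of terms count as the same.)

512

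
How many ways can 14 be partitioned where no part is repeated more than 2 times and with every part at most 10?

There are too many to list fully; the first 12 (by largest part) are:
10,4
10,3,1
10,2,2
10,2,1,1
9,5
9,4,1
9,3,2
9,3,1,1
9,2,2,1
8,6
8,5,1
8,4,2
…and 39 more, for 51 total.

51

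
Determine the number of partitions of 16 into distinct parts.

A partial list (first 12 by largest part):
16
1 + 15
2 + 14
3 + 13
1 + 2 + 13
4 + 12
1 + 3 + 12
5 + 11
1 + 4 + 11
2 + 3 + 11
6 + 10
1 + 5 + 10
…and 20 more, for 32 total.

32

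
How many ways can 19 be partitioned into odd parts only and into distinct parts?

6

They are:
19
15,3,1
13,5,1
11,7,1
11,5,3
9,7,3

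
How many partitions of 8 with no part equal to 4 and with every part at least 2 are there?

5

The partitions of 8 that satisfy the conditions:
8
2, 6
3, 5
2, 3, 3
2, 2, 2, 2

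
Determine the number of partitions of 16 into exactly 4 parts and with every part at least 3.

Listing the qualifying partitions of 16:
7+3+3+3
6+4+3+3
5+5+3+3
5+4+4+3
4+4+4+4
Counting gives 5.

5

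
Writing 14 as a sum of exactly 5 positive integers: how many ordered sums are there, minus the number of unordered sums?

Ordered (compositions into 5 parts): C(13,4) = 715.
Partitions of 14 into exactly 5 parts: 23.
Difference: 715 − 23 = 692.

692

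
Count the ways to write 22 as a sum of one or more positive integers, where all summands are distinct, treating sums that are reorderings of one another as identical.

Systematic enumeration (by largest part, then next-largest, …) yields 89.

89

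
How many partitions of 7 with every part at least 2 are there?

They are:
7
5, 2
4, 3
3, 2, 2

4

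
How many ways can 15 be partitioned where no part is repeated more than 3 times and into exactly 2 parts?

7

Listing the qualifying partitions of 15:
14 + 1
13 + 2
12 + 3
11 + 4
10 + 5
9 + 6
8 + 7
Counting gives 7.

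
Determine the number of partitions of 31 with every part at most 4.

Direct enumeration gives 321 partitions.

321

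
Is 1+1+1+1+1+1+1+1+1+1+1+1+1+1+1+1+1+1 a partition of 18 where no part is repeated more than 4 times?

The parts sum to 18, and the condition 'no summand is used more than 4 times' is violated.

No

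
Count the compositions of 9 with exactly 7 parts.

28

A composition of 9 into 7 positive parts is chosen by placing 6 dividers among the 8 gaps between 9 units: C(8,6) = 28.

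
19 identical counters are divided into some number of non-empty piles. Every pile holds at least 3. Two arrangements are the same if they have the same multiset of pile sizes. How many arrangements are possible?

39

A partial list (first 12 by largest part):
19
16,3
15,4
14,5
13,6
13,3,3
12,7
12,4,3
11,8
11,5,3
11,4,4
10,9
…and 27 more, for 39 total.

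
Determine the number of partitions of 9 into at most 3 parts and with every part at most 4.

3

They are:
4 + 4 + 1
4 + 3 + 2
3 + 3 + 3
That's 3 in total.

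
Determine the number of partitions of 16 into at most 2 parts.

9

Listing the qualifying partitions of 16:
16
15,1
14,2
13,3
12,4
11,5
10,6
9,7
8,8
That's 9 in total.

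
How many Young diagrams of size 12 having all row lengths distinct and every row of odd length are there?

3

Listing the qualifying partitions of 12:
11+1
9+3
7+5
That's 3 in total.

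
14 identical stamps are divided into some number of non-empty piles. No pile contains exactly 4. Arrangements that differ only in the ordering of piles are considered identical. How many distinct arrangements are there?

93

There are 93 such partitions.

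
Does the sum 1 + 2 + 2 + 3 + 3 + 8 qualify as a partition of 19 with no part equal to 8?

No

The parts sum to 19, and the condition 'no summand equals 8' is violated.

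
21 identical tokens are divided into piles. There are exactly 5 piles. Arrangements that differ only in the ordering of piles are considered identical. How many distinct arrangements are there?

101

Enumerating by decreasing first part gives 101 partitions in all.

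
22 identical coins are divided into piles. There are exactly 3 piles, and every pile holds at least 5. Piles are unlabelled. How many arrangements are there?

They are:
5+5+12
5+6+11
5+7+10
6+6+10
5+8+9
6+7+9
6+8+8
7+7+8
That's 8 in total.

8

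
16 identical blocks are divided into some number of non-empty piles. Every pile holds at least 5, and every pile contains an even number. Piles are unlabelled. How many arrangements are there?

They are:
16
10 + 6
8 + 8
That's 3 in total.

3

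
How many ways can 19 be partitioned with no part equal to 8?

Enumerating by decreasing first part gives 434 partitions in all.

434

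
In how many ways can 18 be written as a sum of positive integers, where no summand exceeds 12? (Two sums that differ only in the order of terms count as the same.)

Direct enumeration gives 366 partitions.

366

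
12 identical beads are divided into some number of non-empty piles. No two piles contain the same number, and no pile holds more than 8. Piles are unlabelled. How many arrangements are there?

10

Enumerating:
8 + 4
8 + 3 + 1
7 + 5
7 + 4 + 1
7 + 3 + 2
6 + 5 + 1
6 + 4 + 2
6 + 3 + 2 + 1
5 + 4 + 3
5 + 4 + 2 + 1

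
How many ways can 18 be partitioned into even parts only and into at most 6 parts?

A partial list (first 12 by largest part):
18
2,16
4,14
2,2,14
6,12
2,4,12
2,2,2,12
8,10
2,6,10
4,4,10
2,2,4,10
2,2,2,2,10
…and 14 more, for 26 total.

26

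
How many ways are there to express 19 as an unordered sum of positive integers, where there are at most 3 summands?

40

There are too many to list fully; the first 12 (by largest part) are:
19
18 + 1
17 + 2
17 + 1 + 1
16 + 3
16 + 2 + 1
15 + 4
15 + 3 + 1
15 + 2 + 2
14 + 5
14 + 4 + 1
14 + 3 + 2
…and 28 more, for 40 total.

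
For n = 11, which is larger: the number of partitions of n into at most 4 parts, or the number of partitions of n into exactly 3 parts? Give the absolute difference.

Partitions of 11 into at most 4 parts: 27.
Partitions of 11 into exactly 3 parts: 10.
|27 − 10| = 17.

17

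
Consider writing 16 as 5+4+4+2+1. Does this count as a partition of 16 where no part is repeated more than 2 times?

The parts sum to 16, and the condition 'no summand is used more than 2 times' holds.

Yes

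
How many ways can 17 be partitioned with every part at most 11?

278

Systematic enumeration (by largest part, then next-largest, …) yields 278.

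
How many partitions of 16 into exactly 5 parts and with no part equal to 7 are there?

31

A partial list (first 12 by largest part):
12,1,1,1,1
11,2,1,1,1
10,3,1,1,1
10,2,2,1,1
9,4,1,1,1
9,3,2,1,1
9,2,2,2,1
8,5,1,1,1
8,4,2,1,1
8,3,3,1,1
8,3,2,2,1
8,2,2,2,2
…and 19 more, for 31 total.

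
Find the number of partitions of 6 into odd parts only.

Listing the qualifying partitions of 6:
5+1
3+3
3+1+1+1
1+1+1+1+1+1

4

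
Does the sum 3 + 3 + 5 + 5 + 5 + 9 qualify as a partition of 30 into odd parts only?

Yes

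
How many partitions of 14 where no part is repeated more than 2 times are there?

There are too many to list fully; the first 12 (by largest part) are:
14
13, 1
12, 2
12, 1, 1
11, 3
11, 2, 1
10, 4
10, 3, 1
10, 2, 2
10, 2, 1, 1
9, 5
9, 4, 1
…and 45 more, for 57 total.

57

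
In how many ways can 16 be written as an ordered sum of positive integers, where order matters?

The number of compositions of n is 2^(n−1); here 2^15 = 32768.

32768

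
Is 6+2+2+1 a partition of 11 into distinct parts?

No

The parts sum to 11, and the condition 'all summands are distinct' is violated.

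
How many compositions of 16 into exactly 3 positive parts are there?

105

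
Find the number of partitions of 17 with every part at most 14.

293

Direct enumeration gives 293 partitions.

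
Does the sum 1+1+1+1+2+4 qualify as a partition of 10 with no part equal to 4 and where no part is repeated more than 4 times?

No

The parts sum to 10, and the condition 'no summand equals 4' is violated.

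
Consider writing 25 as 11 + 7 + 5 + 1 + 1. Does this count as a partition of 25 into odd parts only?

The parts sum to 25, and the condition 'every summand is odd' holds.

Yes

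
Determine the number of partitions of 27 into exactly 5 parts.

Counting exhaustively, 255 partitions satisfy the conditions.

255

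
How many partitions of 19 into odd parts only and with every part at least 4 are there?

They are:
19
5+5+9
5+7+7
Counting gives 3.

3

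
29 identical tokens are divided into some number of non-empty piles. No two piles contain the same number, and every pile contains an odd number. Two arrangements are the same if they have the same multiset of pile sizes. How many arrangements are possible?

17

They are:
29
1+3+25
1+5+23
1+7+21
3+5+21
1+9+19
3+7+19
1+11+17
3+9+17
5+7+17
1+13+15
3+11+15
5+9+15
5+11+13
7+9+13
1+3+5+7+13
1+3+5+9+11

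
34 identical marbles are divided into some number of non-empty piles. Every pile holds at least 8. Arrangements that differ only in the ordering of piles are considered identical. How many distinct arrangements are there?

There are too many to list fully; the first 12 (by largest part) are:
34
26+8
25+9
24+10
23+11
22+12
21+13
20+14
19+15
18+16
18+8+8
17+17
…and 15 more, for 27 total.

27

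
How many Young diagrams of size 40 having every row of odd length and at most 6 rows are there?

A full systematic count gives 257.

257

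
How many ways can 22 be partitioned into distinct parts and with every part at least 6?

7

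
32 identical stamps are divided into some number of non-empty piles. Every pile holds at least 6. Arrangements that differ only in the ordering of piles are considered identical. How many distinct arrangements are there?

There are too many to list fully; the first 12 (by largest part) are:
32
26, 6
25, 7
24, 8
23, 9
22, 10
21, 11
20, 12
20, 6, 6
19, 13
19, 7, 6
18, 14
…and 41 more, for 53 total.

53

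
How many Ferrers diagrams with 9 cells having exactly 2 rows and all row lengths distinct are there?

4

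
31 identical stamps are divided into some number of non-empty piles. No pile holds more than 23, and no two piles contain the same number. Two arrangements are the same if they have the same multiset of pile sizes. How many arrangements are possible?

Enumerating by decreasing first part gives 321 partitions in all.

321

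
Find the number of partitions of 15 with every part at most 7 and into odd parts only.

19

Enumerating:
7+7+1
7+5+3
7+5+1+1+1
7+3+3+1+1
7+3+1+1+1+1+1
7+1+1+1+1+1+1+1+1
5+5+5
5+5+3+1+1
5+5+1+1+1+1+1
5+3+3+3+1
5+3+3+1+1+1+1
5+3+1+1+1+1+1+1+1
5+1+1+1+1+1+1+1+1+1+1
3+3+3+3+3
3+3+3+3+1+1+1
3+3+3+1+1+1+1+1+1
3+3+1+1+1+1+1+1+1+1+1
3+1+1+1+1+1+1+1+1+1+1+1+1
1+1+1+1+1+1+1+1+1+1+1+1+1+1+1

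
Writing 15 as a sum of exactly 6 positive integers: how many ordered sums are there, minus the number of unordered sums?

1976

Compositions: C(14,5) = 2002.
Unordered (partitions into 6 parts): 26.
Difference: 2002 − 26 = 1976.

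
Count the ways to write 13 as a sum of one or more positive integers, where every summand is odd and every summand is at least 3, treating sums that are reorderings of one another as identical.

3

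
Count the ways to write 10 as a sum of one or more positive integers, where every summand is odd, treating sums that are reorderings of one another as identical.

The partitions of 10 that satisfy the conditions:
9+1
7+3
7+1+1+1
5+5
5+3+1+1
5+1+1+1+1+1
3+3+3+1
3+3+1+1+1+1
3+1+1+1+1+1+1+1
1+1+1+1+1+1+1+1+1+1

10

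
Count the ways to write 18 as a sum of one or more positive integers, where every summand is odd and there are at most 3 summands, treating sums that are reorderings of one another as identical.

5

Enumerating:
1 + 17
3 + 15
5 + 13
7 + 11
9 + 9
That's 5 in total.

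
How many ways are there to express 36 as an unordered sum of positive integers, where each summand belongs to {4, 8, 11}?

5

Enumerating:
8+8+8+8+4
8+8+8+4+4+4
8+8+4+4+4+4+4
8+4+4+4+4+4+4+4
4+4+4+4+4+4+4+4+4
That's 5 in total.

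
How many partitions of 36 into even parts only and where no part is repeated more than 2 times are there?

Counting exhaustively, 135 partitions satisfy the conditions.

135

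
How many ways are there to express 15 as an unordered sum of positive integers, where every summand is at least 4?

Enumerating:
15
11 + 4
10 + 5
9 + 6
8 + 7
7 + 4 + 4
6 + 5 + 4
5 + 5 + 5

8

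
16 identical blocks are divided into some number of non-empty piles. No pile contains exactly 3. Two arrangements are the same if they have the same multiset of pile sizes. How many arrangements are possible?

130

There are 130 such partitions.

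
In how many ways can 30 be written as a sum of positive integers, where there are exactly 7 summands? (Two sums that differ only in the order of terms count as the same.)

A full systematic count gives 618.

618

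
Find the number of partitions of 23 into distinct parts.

Systematic enumeration (by largest part, then next-largest, …) yields 104.

104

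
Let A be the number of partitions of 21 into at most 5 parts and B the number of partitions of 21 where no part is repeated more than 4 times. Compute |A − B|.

Partitions of 21 into at most 5 parts: 221.
Partitions of 21 where no part is repeated more than 4 times: 505.
|221 − 505| = 284.

284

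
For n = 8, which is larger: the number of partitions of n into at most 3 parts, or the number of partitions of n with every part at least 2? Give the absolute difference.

Partitions of 8 into at most 3 parts: 10.
Partitions of 8 with every part at least 2: 7.
|10 − 7| = 3.

3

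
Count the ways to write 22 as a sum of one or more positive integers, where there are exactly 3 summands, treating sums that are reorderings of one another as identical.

A partial list (first 12 by largest part):
20, 1, 1
19, 2, 1
18, 3, 1
18, 2, 2
17, 4, 1
17, 3, 2
16, 5, 1
16, 4, 2
16, 3, 3
15, 6, 1
15, 5, 2
15, 4, 3
…and 28 more, for 40 total.

40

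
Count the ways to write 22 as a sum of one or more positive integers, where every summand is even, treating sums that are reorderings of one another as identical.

There are too many to list fully; the first 12 (by largest part) are:
22
20 + 2
18 + 4
18 + 2 + 2
16 + 6
16 + 4 + 2
16 + 2 + 2 + 2
14 + 8
14 + 6 + 2
14 + 4 + 4
14 + 4 + 2 + 2
14 + 2 + 2 + 2 + 2
…and 44 more, for 56 total.

56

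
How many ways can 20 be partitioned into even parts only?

There are too many to list fully; the first 12 (by largest part) are:
20
18+2
16+4
16+2+2
14+6
14+4+2
14+2+2+2
12+8
12+6+2
12+4+4
12+4+2+2
12+2+2+2+2
…and 30 more, for 42 total.

42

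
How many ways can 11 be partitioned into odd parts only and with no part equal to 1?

2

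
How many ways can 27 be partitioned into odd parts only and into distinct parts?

Listing the qualifying partitions of 27:
27
23 + 3 + 1
21 + 5 + 1
19 + 7 + 1
19 + 5 + 3
17 + 9 + 1
17 + 7 + 3
15 + 11 + 1
15 + 9 + 3
15 + 7 + 5
13 + 11 + 3
13 + 9 + 5
11 + 9 + 7
11 + 7 + 5 + 3 + 1
Counting gives 14.

14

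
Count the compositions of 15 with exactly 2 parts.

14

Equivalently, choose which 1 of the 14 gaps become plus signs: C(14,1) = 14.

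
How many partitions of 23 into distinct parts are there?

Direct enumeration gives 104 partitions.

104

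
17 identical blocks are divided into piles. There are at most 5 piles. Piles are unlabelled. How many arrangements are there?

There are 119 such partitions.

119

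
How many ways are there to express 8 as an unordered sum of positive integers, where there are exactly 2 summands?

They are:
7+1
6+2
5+3
4+4
Counting gives 4.

4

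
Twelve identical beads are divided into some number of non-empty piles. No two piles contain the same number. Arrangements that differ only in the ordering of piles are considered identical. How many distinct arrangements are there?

15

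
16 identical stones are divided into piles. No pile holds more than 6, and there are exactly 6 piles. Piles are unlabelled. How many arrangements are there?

The partitions of 16 that satisfy the conditions:
1,1,1,1,6,6
1,1,1,2,5,6
1,1,1,3,4,6
1,1,2,2,4,6
1,1,2,3,3,6
1,2,2,2,3,6
2,2,2,2,2,6
1,1,1,3,5,5
1,1,2,2,5,5
1,1,1,4,4,5
1,1,2,3,4,5
1,2,2,2,4,5
1,1,3,3,3,5
1,2,2,3,3,5
2,2,2,2,3,5
1,1,2,4,4,4
1,1,3,3,4,4
1,2,2,3,4,4
2,2,2,2,4,4
1,2,3,3,3,4
2,2,2,3,3,4
1,3,3,3,3,3
2,2,3,3,3,3

23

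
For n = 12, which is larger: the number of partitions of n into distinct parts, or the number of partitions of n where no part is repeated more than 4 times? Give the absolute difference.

Partitions of 12 into distinct parts: 15.
Partitions of 12 where no part is repeated more than 4 times: 60.
|15 − 60| = 45.

45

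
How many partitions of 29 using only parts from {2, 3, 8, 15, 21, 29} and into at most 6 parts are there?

8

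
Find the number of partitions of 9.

30

A partial list (first 12 by largest part):
9
8, 1
7, 2
7, 1, 1
6, 3
6, 2, 1
6, 1, 1, 1
5, 4
5, 3, 1
5, 2, 2
5, 2, 1, 1
5, 1, 1, 1, 1
…and 18 more, for 30 total.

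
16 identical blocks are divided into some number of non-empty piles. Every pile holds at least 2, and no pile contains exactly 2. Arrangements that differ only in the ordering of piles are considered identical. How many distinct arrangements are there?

21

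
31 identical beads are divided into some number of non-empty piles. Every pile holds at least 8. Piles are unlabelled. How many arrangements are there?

17

They are:
31
23 + 8
22 + 9
21 + 10
20 + 11
19 + 12
18 + 13
17 + 14
16 + 15
15 + 8 + 8
14 + 9 + 8
13 + 10 + 8
13 + 9 + 9
12 + 11 + 8
12 + 10 + 9
11 + 11 + 9
11 + 10 + 10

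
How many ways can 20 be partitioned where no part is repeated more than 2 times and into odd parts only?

The partitions of 20 that satisfy the conditions:
1 + 19
3 + 17
5 + 15
1 + 1 + 3 + 15
7 + 13
1 + 1 + 5 + 13
1 + 3 + 3 + 13
9 + 11
1 + 1 + 7 + 11
1 + 3 + 5 + 11
1 + 1 + 9 + 9
1 + 3 + 7 + 9
1 + 5 + 5 + 9
3 + 3 + 5 + 9
1 + 5 + 7 + 7
3 + 3 + 7 + 7
3 + 5 + 5 + 7
1 + 1 + 3 + 3 + 5 + 7

18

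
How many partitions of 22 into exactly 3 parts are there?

A partial list (first 12 by largest part):
20,1,1
19,2,1
18,3,1
18,2,2
17,4,1
17,3,2
16,5,1
16,4,2
16,3,3
15,6,1
15,5,2
15,4,3
…and 28 more, for 40 total.

40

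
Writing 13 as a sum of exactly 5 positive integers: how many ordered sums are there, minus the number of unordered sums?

Compositions: C(12,4) = 495.
Unordered (partitions into 5 parts): 18.
Difference: 495 − 18 = 477.

477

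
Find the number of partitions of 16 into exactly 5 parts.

37

There are too many to list fully; the first 12 (by largest part) are:
12,1,1,1,1
11,2,1,1,1
10,3,1,1,1
10,2,2,1,1
9,4,1,1,1
9,3,2,1,1
9,2,2,2,1
8,5,1,1,1
8,4,2,1,1
8,3,3,1,1
8,3,2,2,1
8,2,2,2,2
…and 25 more, for 37 total.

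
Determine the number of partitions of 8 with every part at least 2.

7

Enumerating:
8
6 + 2
5 + 3
4 + 4
4 + 2 + 2
3 + 3 + 2
2 + 2 + 2 + 2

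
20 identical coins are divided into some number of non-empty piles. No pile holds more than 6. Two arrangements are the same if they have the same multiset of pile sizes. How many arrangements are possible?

282

Enumerating by decreasing first part gives 282 partitions in all.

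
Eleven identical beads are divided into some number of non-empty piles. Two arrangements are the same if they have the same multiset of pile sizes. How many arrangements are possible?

There are too many to list fully; the first 12 (by largest part) are:
11
10+1
9+2
9+1+1
8+3
8+2+1
8+1+1+1
7+4
7+3+1
7+2+2
7+2+1+1
7+1+1+1+1
…and 44 more, for 56 total.

56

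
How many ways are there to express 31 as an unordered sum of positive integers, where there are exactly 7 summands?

733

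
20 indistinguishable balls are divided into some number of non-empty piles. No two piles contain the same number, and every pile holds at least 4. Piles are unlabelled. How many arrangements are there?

They are:
20
16,4
15,5
14,6
13,7
12,8
11,9
11,5,4
10,6,4
9,7,4
9,6,5
8,7,5
That's 12 in total.

12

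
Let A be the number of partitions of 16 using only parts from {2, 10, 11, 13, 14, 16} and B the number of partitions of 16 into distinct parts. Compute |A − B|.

28

Partitions of 16 using only parts from {2, 10, 11, 13, 14, 16}: 4.
Partitions of 16 into distinct parts: 32.
|4 − 32| = 28.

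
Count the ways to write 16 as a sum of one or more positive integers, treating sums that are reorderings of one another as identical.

There are 231 such partitions.

231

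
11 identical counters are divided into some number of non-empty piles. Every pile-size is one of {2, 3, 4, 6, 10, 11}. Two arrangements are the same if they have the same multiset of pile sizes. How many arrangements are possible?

6

Listing the qualifying partitions of 11:
11
2, 3, 6
3, 4, 4
2, 2, 3, 4
2, 3, 3, 3
2, 2, 2, 2, 3
That's 6 in total.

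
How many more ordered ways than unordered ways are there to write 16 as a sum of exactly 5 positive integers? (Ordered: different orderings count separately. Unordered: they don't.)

Ordered (compositions into 5 parts): C(15,4) = 1365.
Partitions of 16 into exactly 5 parts: 37.
Difference: 1365 − 37 = 1328.

1328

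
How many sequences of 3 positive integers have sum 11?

45

A composition of 11 into 3 positive parts is chosen by placing 2 dividers among the 10 gaps between 11 units: C(10,2) = 45.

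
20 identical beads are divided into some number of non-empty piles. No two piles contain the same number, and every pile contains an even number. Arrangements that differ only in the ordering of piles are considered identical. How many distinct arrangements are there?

Enumerating:
20
18,2
16,4
14,6
14,4,2
12,8
12,6,2
10,8,2
10,6,4
8,6,4,2
Counting gives 10.

10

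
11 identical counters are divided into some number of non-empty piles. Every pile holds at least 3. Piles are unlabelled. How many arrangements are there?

6

The partitions of 11 that satisfy the conditions:
11
8+3
7+4
6+5
5+3+3
4+4+3
That's 6 in total.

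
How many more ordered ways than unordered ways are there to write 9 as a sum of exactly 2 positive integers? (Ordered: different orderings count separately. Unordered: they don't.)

4

Ordered (compositions into 2 parts): C(8,1) = 8.
Unordered (partitions into 2 parts): 4.
Difference: 8 − 4 = 4.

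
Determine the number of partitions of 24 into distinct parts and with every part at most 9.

The partitions of 24 that satisfy the conditions:
9 + 8 + 7
9 + 8 + 6 + 1
9 + 8 + 5 + 2
9 + 8 + 4 + 3
9 + 8 + 4 + 2 + 1
9 + 7 + 6 + 2
9 + 7 + 5 + 3
9 + 7 + 5 + 2 + 1
9 + 7 + 4 + 3 + 1
9 + 6 + 5 + 4
9 + 6 + 5 + 3 + 1
9 + 6 + 4 + 3 + 2
9 + 5 + 4 + 3 + 2 + 1
8 + 7 + 6 + 3
8 + 7 + 6 + 2 + 1
8 + 7 + 5 + 4
8 + 7 + 5 + 3 + 1
8 + 7 + 4 + 3 + 2
8 + 6 + 5 + 4 + 1
8 + 6 + 5 + 3 + 2
8 + 6 + 4 + 3 + 2 + 1
7 + 6 + 5 + 4 + 2
7 + 6 + 5 + 3 + 2 + 1
Counting gives 23.

23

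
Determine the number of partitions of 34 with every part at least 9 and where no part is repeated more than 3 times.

18

The partitions of 34 that satisfy the conditions:
34
25 + 9
24 + 10
23 + 11
22 + 12
21 + 13
20 + 14
19 + 15
18 + 16
17 + 17
16 + 9 + 9
15 + 10 + 9
14 + 11 + 9
14 + 10 + 10
13 + 12 + 9
13 + 11 + 10
12 + 12 + 10
12 + 11 + 11
Counting gives 18.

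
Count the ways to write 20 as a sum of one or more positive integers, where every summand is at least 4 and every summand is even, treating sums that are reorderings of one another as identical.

12

They are:
20
16 + 4
14 + 6
12 + 8
12 + 4 + 4
10 + 10
10 + 6 + 4
8 + 8 + 4
8 + 6 + 6
8 + 4 + 4 + 4
6 + 6 + 4 + 4
4 + 4 + 4 + 4 + 4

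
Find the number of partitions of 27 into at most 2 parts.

Listing the qualifying partitions of 27:
27
26+1
25+2
24+3
23+4
22+5
21+6
20+7
19+8
18+9
17+10
16+11
15+12
14+13

14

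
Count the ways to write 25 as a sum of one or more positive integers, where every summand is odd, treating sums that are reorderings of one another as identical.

142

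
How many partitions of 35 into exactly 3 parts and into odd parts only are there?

30

There are too many to list fully; the first 12 (by largest part) are:
33,1,1
31,3,1
29,5,1
29,3,3
27,7,1
27,5,3
25,9,1
25,7,3
25,5,5
23,11,1
23,9,3
23,7,5
…and 18 more, for 30 total.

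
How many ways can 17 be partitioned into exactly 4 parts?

A partial list (first 12 by largest part):
14,1,1,1
13,2,1,1
12,3,1,1
12,2,2,1
11,4,1,1
11,3,2,1
11,2,2,2
10,5,1,1
10,4,2,1
10,3,3,1
10,3,2,2
9,6,1,1
…and 27 more, for 39 total.

39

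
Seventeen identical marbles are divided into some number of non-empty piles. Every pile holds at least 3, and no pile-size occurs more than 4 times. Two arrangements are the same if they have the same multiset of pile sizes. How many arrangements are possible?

25

The partitions of 17 that satisfy the conditions:
17
14,3
13,4
12,5
11,6
11,3,3
10,7
10,4,3
9,8
9,5,3
9,4,4
8,6,3
8,5,4
8,3,3,3
7,7,3
7,6,4
7,5,5
7,4,3,3
6,6,5
6,5,3,3
6,4,4,3
5,5,4,3
5,4,4,4
5,3,3,3,3
4,4,3,3,3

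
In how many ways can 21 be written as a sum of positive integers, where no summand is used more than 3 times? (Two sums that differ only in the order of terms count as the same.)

Enumerating by decreasing first part gives 395 partitions in all.

395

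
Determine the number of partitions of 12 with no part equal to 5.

There are too many to list fully; the first 12 (by largest part) are:
12
11, 1
10, 2
10, 1, 1
9, 3
9, 2, 1
9, 1, 1, 1
8, 4
8, 3, 1
8, 2, 2
8, 2, 1, 1
8, 1, 1, 1, 1
…and 50 more, for 62 total.

62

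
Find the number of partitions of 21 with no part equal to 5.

561

Direct enumeration gives 561 partitions.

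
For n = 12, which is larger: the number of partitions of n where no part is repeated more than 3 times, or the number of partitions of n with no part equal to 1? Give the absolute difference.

29

Partitions of 12 where no part is repeated more than 3 times: 50.
Partitions of 12 with no part equal to 1: 21.
|50 − 21| = 29.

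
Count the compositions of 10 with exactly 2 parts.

9

A composition of 10 into 2 positive parts is chosen by placing 1 dividers among the 9 gaps between 10 units: C(9,1) = 9.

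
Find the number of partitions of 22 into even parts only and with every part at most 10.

37

There are too many to list fully; the first 12 (by largest part) are:
10 + 10 + 2
10 + 8 + 4
10 + 8 + 2 + 2
10 + 6 + 6
10 + 6 + 4 + 2
10 + 6 + 2 + 2 + 2
10 + 4 + 4 + 4
10 + 4 + 4 + 2 + 2
10 + 4 + 2 + 2 + 2 + 2
10 + 2 + 2 + 2 + 2 + 2 + 2
8 + 8 + 6
8 + 8 + 4 + 2
…and 25 more, for 37 total.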